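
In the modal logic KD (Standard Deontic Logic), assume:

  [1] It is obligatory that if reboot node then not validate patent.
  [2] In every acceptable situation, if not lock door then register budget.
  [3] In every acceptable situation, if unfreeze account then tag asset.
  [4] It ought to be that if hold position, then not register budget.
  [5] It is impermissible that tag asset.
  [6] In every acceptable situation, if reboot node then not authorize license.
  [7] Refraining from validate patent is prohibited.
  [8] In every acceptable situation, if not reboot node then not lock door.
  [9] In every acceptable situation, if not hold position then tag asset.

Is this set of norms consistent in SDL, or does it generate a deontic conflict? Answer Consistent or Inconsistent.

F(¬validate_patent) at premise 7 means O(validate_patent).
The contrapositive of premise 1 (O(reboot_node → ¬validate_patent)) is O(validate_patent → ¬reboot_node), and O(validate_patent) is already established, so O(¬reboot_node).
From O(¬reboot_node) and premise 8, O(¬reboot_node → ¬lock_door), we obtain O(¬lock_door).
With premise 2, O(¬lock_door → register_budget), the K-axiom yields O(register_budget).
Premise 4 is O(hold_position → ¬register_budget); contrapositively O(register_budget → ¬hold_position). Since O(register_budget) holds, K gives O(¬hold_position).
Premise 9 is O(¬hold_position → tag_asset); since O(¬hold_position), deontic closure gives O(tag_asset).
However, F(tag_asset) at premise 5 amounts to O(¬tag_asset).
We now have both O(tag_asset) and O(¬tag_asset) — tag_asset is simultaneously obligatory and forbidden, violating the D-axiom.

Inconsistent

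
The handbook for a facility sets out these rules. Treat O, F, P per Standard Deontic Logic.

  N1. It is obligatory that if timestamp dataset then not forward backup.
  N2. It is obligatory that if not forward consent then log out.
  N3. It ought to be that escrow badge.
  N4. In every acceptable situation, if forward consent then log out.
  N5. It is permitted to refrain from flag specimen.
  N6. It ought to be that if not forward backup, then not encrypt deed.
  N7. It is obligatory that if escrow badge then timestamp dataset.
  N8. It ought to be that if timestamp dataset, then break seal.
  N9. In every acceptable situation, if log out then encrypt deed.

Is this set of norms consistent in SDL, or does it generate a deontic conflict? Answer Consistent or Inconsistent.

Inconsistent

Premises 2 and 4 are O(¬forward_consent → log_out) and O(forward_consent → log_out); every ideal world satisfies ¬forward_consent or forward_consent, so in either case log_out holds — hence O(log_out).
From O(log_out) and premise 9, O(log_out → encrypt_deed), we obtain O(encrypt_deed).
Premise 6, O(¬forward_backup → ¬encrypt_deed), contraposes to O(encrypt_deed → forward_backup); with O(encrypt_deed) we get O(forward_backup).
Premise 1, O(timestamp_dataset → ¬forward_backup), contraposes to O(forward_backup → ¬timestamp_dataset); with O(forward_backup) we get O(¬timestamp_dataset).
Premise 7, O(escrow_badge → timestamp_dataset), contraposes to O(¬timestamp_dataset → ¬escrow_badge); with O(¬timestamp_dataset) we get O(¬escrow_badge).
Yet premise 3 states O(escrow_badge).
We now have both O(¬escrow_badge) and O(escrow_badge) — escrow_badge is simultaneously obligatory and forbidden, violating the D-axiom.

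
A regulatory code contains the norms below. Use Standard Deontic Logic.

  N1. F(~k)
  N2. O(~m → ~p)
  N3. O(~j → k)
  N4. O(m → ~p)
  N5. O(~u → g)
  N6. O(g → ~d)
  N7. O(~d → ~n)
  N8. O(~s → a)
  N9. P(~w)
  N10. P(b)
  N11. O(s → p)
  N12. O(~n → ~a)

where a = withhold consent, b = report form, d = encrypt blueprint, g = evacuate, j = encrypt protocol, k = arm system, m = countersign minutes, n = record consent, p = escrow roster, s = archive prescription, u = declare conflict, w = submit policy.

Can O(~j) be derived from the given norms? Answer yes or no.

Premise 3 is O(~j → k); even if O(k) held, inferring O(~j) would be affirming the consequent — invalid.
No other premise forces O(~j). An ideal world satisfying every premise can still have ~j false, so O(~j) is not derivable.

No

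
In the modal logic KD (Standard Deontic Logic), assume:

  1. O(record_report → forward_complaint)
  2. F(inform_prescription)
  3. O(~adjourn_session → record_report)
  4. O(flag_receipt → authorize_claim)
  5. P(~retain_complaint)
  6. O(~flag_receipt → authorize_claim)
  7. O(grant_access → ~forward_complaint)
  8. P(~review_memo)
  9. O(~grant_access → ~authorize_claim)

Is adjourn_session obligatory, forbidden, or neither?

Premises 4 and 6 cover both cases: O(flag_receipt → authorize_claim) and O(~flag_receipt → authorize_claim). Since flag_receipt ∨ ~flag_receipt is a tautology, O(authorize_claim) follows.
Premise 9, O(~grant_access → ~authorize_claim), contraposes to O(authorize_claim → grant_access); with O(authorize_claim) we get O(grant_access).
From O(grant_access) and premise 7, O(grant_access → ~forward_complaint), we obtain O(~forward_complaint).
Premise 1 is O(record_report → forward_complaint); contrapositively O(~forward_complaint → ~record_report). Since O(~forward_complaint) holds, K gives O(~record_report).
Premise 3 is O(~adjourn_session → record_report); contrapositively O(~record_report → adjourn_session). Since O(~record_report) holds, K gives O(adjourn_session).
Premises 2, 5, 8 do not contribute to this derivation.
Hence adjourn_session is obligatory.

Obligatory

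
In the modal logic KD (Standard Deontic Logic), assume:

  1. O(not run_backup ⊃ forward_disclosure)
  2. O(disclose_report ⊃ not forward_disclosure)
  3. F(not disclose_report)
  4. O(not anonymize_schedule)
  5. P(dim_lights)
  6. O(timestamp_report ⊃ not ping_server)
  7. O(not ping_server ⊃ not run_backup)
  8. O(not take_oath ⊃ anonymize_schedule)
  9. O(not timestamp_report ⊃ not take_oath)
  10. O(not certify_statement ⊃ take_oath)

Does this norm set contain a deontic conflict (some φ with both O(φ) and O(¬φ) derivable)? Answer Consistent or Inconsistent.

Inconsistent

Premise 4 gives O(not anonymize_schedule).
Premise 8, O(not take_oath ⊃ anonymize_schedule), contraposes to O(not anonymize_schedule ⊃ take_oath); with O(not anonymize_schedule) we get O(take_oath).
Premise 9 is O(not timestamp_report ⊃ not take_oath); contrapositively O(take_oath ⊃ timestamp_report). Since O(take_oath) holds, K gives O(timestamp_report).
With premise 6, O(timestamp_report ⊃ not ping_server), the K-axiom yields O(not ping_server).
With premise 7, O(not ping_server ⊃ not run_backup), the K-axiom yields O(not run_backup).
Applying K to premise 1 (O(not run_backup ⊃ forward_disclosure)) and O(not run_backup) yields O(forward_disclosure).
Premise 2 is O(disclose_report ⊃ not forward_disclosure); contrapositively O(forward_disclosure ⊃ not disclose_report). Since O(forward_disclosure) holds, K gives O(not disclose_report).
However, F(not disclose_report) at premise 3 amounts to O(disclose_report).
We now have both O(not disclose_report) and O(disclose_report) — disclose_report is simultaneously obligatory and forbidden, violating the D-axiom.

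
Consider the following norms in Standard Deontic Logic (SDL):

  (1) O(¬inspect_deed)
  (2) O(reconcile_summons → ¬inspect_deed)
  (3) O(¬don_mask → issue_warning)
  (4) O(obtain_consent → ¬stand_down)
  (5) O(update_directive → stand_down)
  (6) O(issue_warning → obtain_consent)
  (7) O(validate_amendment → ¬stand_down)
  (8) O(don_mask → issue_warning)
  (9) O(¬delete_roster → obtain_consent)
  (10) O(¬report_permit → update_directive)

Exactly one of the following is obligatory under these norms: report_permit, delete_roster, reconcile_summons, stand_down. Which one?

Premises 3 and 8 cover both cases: O(¬don_mask → issue_warning) and O(don_mask → issue_warning). Since ¬don_mask ∨ don_mask is a tautology, O(issue_warning) follows.
Applying K to premise 6 (O(issue_warning → obtain_consent)) and O(issue_warning) yields O(obtain_consent).
With premise 4, O(obtain_consent → ¬stand_down), the K-axiom yields O(¬stand_down).
Premise 5 is O(update_directive → stand_down); contrapositively O(¬stand_down → ¬update_directive). Since O(¬stand_down) holds, K gives O(¬update_directive).
Premise 10, O(¬report_permit → update_directive), contraposes to O(¬update_directive → report_permit); with O(¬update_directive) we get O(report_permit).
So O(report_permit) holds — report_permit is obligatory. None of the other listed options is made obligatory by any chain of premises.

report_permit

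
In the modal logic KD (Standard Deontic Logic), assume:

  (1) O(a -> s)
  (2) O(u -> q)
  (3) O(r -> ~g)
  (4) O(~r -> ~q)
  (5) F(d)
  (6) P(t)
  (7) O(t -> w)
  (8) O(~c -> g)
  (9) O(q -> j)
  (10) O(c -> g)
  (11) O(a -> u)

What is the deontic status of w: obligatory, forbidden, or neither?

Neither

Premise 7 is O(t -> w), but O(t) is not derivable from the premises (the permission P(t) asserts only ~O(~t), not O(t)), so it does not yield O(w).
No premise or chain of K-axiom applications forces O(w), and none forces O(~w). So w is neither obligatory nor forbidden under these norms.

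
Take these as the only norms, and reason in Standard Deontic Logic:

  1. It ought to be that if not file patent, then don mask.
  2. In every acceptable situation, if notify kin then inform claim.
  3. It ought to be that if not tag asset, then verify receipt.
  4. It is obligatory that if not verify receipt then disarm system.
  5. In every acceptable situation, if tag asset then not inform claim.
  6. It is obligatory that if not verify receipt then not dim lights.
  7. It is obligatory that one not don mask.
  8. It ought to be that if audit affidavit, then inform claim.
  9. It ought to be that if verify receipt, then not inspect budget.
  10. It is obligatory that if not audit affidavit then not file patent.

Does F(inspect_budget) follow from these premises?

Yes

Premise 7 gives O(¬don_mask).
Premise 1 is O(¬file_patent → don_mask); contrapositively O(¬don_mask → file_patent). Since O(¬don_mask) holds, K gives O(file_patent).
Premise 10 is O(¬audit_affidavit → ¬file_patent); contrapositively O(file_patent → audit_affidavit). Since O(file_patent) holds, K gives O(audit_affidavit).
From O(audit_affidavit) and premise 8, O(audit_affidavit → inform_claim), we obtain O(inform_claim).
Premise 5 is O(tag_asset → ¬inform_claim); contrapositively O(inform_claim → ¬tag_asset). Since O(inform_claim) holds, K gives O(¬tag_asset).
Premise 3 is O(¬tag_asset → verify_receipt); since O(¬tag_asset), deontic closure gives O(verify_receipt).
Applying K to premise 9 (O(verify_receipt → ¬inspect_budget)) and O(verify_receipt) yields O(¬inspect_budget).
Premises 2, 4, 6 do not contribute to this derivation.
So O(¬inspect_budget) holds, i.e. F(inspect_budget). The claim follows.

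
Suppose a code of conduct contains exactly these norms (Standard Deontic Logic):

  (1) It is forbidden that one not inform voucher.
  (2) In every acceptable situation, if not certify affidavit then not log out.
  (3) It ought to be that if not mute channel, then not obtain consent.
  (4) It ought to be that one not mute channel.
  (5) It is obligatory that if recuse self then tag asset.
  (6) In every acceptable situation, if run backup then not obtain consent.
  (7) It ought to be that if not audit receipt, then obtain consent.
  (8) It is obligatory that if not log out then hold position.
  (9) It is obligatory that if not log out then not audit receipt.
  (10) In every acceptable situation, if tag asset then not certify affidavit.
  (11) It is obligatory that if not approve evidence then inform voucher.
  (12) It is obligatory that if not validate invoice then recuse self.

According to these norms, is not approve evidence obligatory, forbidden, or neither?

Premise 11 is O(¬approve_evidence → inform_voucher); even if O(inform_voucher) held, inferring O(¬approve_evidence) would be affirming the consequent — invalid.
No premise or chain of K-axiom applications forces O(¬approve_evidence), and none forces O(approve_evidence). So ¬approve_evidence is neither obligatory nor forbidden under these norms.

Neither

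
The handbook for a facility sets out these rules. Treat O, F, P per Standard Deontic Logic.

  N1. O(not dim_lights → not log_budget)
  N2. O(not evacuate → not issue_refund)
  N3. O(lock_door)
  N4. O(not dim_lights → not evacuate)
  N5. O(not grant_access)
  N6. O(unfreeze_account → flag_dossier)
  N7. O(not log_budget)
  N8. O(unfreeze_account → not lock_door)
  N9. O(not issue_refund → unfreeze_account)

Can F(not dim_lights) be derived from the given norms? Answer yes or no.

Yes

Premise 3 gives O(lock_door).
Premise 8 is O(unfreeze_account → not lock_door); contrapositively O(lock_door → not unfreeze_account). Since O(lock_door) holds, K gives O(not unfreeze_account).
Premise 9, O(not issue_refund → unfreeze_account), contraposes to O(not unfreeze_account → issue_refund); with O(not unfreeze_account) we get O(issue_refund).
The contrapositive of premise 2 (O(not evacuate → not issue_refund)) is O(issue_refund → evacuate), and O(issue_refund) is already established, so O(evacuate).
The contrapositive of premise 4 (O(not dim_lights → not evacuate)) is O(evacuate → dim_lights), and O(evacuate) is already established, so O(dim_lights).
Premises 1, 5, 6, 7 do not contribute to this derivation.
So O(dim_lights) holds, i.e. F(not dim_lights). The claim follows.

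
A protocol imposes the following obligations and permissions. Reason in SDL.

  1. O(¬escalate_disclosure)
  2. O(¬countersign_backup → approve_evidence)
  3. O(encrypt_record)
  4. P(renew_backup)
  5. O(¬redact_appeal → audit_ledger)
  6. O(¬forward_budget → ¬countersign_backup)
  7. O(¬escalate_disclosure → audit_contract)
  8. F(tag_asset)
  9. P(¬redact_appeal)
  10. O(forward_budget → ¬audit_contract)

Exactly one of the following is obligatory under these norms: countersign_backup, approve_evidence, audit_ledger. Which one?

approve_evidence

Premise 1 states O(¬escalate_disclosure) outright.
Applying K to premise 7 (O(¬escalate_disclosure → audit_contract)) and O(¬escalate_disclosure) yields O(audit_contract).
The contrapositive of premise 10 (O(forward_budget → ¬audit_contract)) is O(audit_contract → ¬forward_budget), and O(audit_contract) is already established, so O(¬forward_budget).
Applying K to premise 6 (O(¬forward_budget → ¬countersign_backup)) and O(¬forward_budget) yields O(¬countersign_backup).
From O(¬countersign_backup) and premise 2, O(¬countersign_backup → approve_evidence), we obtain O(approve_evidence).
So O(approve_evidence) holds — approve_evidence is obligatory. None of the other listed options is made obligatory by any chain of premises.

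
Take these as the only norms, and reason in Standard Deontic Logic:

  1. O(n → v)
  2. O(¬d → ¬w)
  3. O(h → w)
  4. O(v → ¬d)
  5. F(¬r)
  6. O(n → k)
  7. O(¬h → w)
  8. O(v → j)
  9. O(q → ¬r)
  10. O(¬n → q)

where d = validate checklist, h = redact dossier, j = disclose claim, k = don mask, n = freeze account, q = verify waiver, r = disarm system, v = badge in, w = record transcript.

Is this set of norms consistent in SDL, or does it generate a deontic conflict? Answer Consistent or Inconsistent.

Inconsistent

Premises 3 and 7 are O(h → w) and O(¬h → w); every ideal world satisfies h or ¬h, so in either case w holds — hence O(w).
Premise 2 is O(¬d → ¬w); contrapositively O(w → d). Since O(w) holds, K gives O(d).
Premise 4, O(v → ¬d), contraposes to O(d → ¬v); with O(d) we get O(¬v).
The contrapositive of premise 1 (O(n → v)) is O(¬v → ¬n), and O(¬v) is already established, so O(¬n).
With premise 10, O(¬n → q), the K-axiom yields O(q).
From O(q) and premise 9, O(q → ¬r), we obtain O(¬r).
However, F(¬r) at premise 5 amounts to O(r).
We now have both O(¬r) and O(r) — r is simultaneously obligatory and forbidden, violating the D-axiom.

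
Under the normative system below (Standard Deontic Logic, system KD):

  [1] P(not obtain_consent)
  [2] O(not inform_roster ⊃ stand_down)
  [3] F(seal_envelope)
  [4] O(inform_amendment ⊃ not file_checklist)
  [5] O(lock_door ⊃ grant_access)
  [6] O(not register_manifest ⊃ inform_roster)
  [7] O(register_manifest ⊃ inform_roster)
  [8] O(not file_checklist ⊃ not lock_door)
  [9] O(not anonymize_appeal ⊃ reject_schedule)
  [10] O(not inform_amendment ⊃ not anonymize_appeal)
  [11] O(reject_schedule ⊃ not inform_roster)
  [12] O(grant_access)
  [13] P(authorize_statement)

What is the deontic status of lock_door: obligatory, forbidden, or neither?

Forbidden

Premises 7 and 6 cover both cases: O(register_manifest ⊃ inform_roster) and O(not register_manifest ⊃ inform_roster). Since register_manifest ∨ not register_manifest is a tautology, O(inform_roster) follows.
The contrapositive of premise 11 (O(reject_schedule ⊃ not inform_roster)) is O(inform_roster ⊃ not reject_schedule), and O(inform_roster) is already established, so O(not reject_schedule).
Premise 9, O(not anonymize_appeal ⊃ reject_schedule), contraposes to O(not reject_schedule ⊃ anonymize_appeal); with O(not reject_schedule) we get O(anonymize_appeal).
The contrapositive of premise 10 (O(not inform_amendment ⊃ not anonymize_appeal)) is O(anonymize_appeal ⊃ inform_amendment), and O(anonymize_appeal) is already established, so O(inform_amendment).
From O(inform_amendment) and premise 4, O(inform_amendment ⊃ not file_checklist), we obtain O(not file_checklist).
Applying K to premise 8 (O(not file_checklist ⊃ not lock_door)) and O(not file_checklist) yields O(not lock_door).
Premises 1, 2, 3, 5, 12, 13 do not contribute to this derivation.
Thus O(not lock_door), which is F(lock_door): lock_door is forbidden.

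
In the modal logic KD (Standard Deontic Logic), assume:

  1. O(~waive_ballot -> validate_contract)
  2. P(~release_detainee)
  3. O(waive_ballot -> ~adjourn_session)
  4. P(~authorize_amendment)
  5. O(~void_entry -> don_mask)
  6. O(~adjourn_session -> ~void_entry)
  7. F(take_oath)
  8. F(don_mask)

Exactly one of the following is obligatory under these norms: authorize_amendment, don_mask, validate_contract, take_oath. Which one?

Premise 8, F(don_mask), is equivalent to O(~don_mask).
Premise 5, O(~void_entry -> don_mask), contraposes to O(~don_mask -> void_entry); with O(~don_mask) we get O(void_entry).
The contrapositive of premise 6 (O(~adjourn_session -> ~void_entry)) is O(void_entry -> adjourn_session), and O(void_entry) is already established, so O(adjourn_session).
The contrapositive of premise 3 (O(waive_ballot -> ~adjourn_session)) is O(adjourn_session -> ~waive_ballot), and O(adjourn_session) is already established, so O(~waive_ballot).
With premise 1, O(~waive_ballot -> validate_contract), the K-axiom yields O(validate_contract).
So O(validate_contract) holds — validate_contract is obligatory. None of the other listed options is made obligatory by any chain of premises.

validate_contract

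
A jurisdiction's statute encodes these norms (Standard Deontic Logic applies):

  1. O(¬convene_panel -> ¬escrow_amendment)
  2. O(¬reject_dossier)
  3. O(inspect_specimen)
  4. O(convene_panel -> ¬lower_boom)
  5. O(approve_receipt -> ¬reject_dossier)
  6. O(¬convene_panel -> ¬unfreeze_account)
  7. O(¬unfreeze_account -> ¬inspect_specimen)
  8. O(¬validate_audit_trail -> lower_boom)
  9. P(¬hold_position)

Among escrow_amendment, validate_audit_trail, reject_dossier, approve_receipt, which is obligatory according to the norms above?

Premise 3 gives O(inspect_specimen).
Premise 7, O(¬unfreeze_account -> ¬inspect_specimen), contraposes to O(inspect_specimen -> unfreeze_account); with O(inspect_specimen) we get O(unfreeze_account).
Premise 6 is O(¬convene_panel -> ¬unfreeze_account); contrapositively O(unfreeze_account -> convene_panel). Since O(unfreeze_account) holds, K gives O(convene_panel).
From O(convene_panel) and premise 4, O(convene_panel -> ¬lower_boom), we obtain O(¬lower_boom).
Premise 8, O(¬validate_audit_trail -> lower_boom), contraposes to O(¬lower_boom -> validate_audit_trail); with O(¬lower_boom) we get O(validate_audit_trail).
So O(validate_audit_trail) holds — validate_audit_trail is obligatory. None of the other listed options is made obligatory by any chain of premises.

validate_audit_trail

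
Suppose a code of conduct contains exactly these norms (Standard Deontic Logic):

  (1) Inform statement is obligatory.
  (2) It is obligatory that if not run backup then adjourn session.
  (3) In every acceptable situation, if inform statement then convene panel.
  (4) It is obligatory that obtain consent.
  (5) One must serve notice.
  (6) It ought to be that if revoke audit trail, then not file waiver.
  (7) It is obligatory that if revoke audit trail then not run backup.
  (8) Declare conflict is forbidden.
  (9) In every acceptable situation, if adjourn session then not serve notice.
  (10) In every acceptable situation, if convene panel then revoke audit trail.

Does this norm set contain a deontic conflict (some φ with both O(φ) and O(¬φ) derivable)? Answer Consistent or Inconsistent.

Inconsistent

Premise 5 gives O(serve_notice).
The contrapositive of premise 9 (O(adjourn_session → ¬serve_notice)) is O(serve_notice → ¬adjourn_session), and O(serve_notice) is already established, so O(¬adjourn_session).
The contrapositive of premise 2 (O(¬run_backup → adjourn_session)) is O(¬adjourn_session → run_backup), and O(¬adjourn_session) is already established, so O(run_backup).
Premise 7, O(revoke_audit_trail → ¬run_backup), contraposes to O(run_backup → ¬revoke_audit_trail); with O(run_backup) we get O(¬revoke_audit_trail).
Premise 10, O(convene_panel → revoke_audit_trail), contraposes to O(¬revoke_audit_trail → ¬convene_panel); with O(¬revoke_audit_trail) we get O(¬convene_panel).
Premise 3 is O(inform_statement → convene_panel); contrapositively O(¬convene_panel → ¬inform_statement). Since O(¬convene_panel) holds, K gives O(¬inform_statement).
However, premise 1 gives O(inform_statement).
We now have both O(¬inform_statement) and O(inform_statement) — inform_statement is simultaneously obligatory and forbidden, violating the D-axiom.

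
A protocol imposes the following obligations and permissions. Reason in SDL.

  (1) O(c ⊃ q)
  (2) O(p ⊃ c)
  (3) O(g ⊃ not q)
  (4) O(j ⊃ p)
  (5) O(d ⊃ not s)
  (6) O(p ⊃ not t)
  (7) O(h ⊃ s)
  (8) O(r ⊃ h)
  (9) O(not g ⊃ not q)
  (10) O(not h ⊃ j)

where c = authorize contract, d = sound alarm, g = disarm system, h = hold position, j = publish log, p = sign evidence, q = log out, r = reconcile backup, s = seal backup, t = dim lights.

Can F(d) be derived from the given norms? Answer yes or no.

Yes

By case analysis on not g: premise 9 gives O(not g ⊃ not q) and premise 3 gives O(g ⊃ not q), so O(not q) either way.
Premise 1 is O(c ⊃ q); contrapositively O(not q ⊃ not c). Since O(not q) holds, K gives O(not c).
Premise 2 is O(p ⊃ c); contrapositively O(not c ⊃ not p). Since O(not c) holds, K gives O(not p).
Premise 4, O(j ⊃ p), contraposes to O(not p ⊃ not j); with O(not p) we get O(not j).
Premise 10 is O(not h ⊃ j); contrapositively O(not j ⊃ h). Since O(not j) holds, K gives O(h).
Premise 7 is O(h ⊃ s); since O(h), deontic closure gives O(s).
Premise 5 is O(d ⊃ not s); contrapositively O(s ⊃ not d). Since O(s) holds, K gives O(not d).
Premises 6, 8 do not contribute to this derivation.
So O(not d) holds, i.e. F(d). The claim follows.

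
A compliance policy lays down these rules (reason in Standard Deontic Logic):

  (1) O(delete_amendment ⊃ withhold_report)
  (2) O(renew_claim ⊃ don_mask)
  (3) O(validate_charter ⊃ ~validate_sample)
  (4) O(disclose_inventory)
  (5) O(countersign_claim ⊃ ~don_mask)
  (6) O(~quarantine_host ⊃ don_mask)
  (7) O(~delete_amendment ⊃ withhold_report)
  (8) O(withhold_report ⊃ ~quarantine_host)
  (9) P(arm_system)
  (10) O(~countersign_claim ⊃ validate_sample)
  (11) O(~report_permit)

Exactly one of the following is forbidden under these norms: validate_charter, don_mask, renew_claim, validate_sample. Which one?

validate_charter

By case analysis on delete_amendment: premise 1 gives O(delete_amendment ⊃ withhold_report) and premise 7 gives O(~delete_amendment ⊃ withhold_report), so O(withhold_report) either way.
With premise 8, O(withhold_report ⊃ ~quarantine_host), the K-axiom yields O(~quarantine_host).
From O(~quarantine_host) and premise 6, O(~quarantine_host ⊃ don_mask), we obtain O(don_mask).
The contrapositive of premise 5 (O(countersign_claim ⊃ ~don_mask)) is O(don_mask ⊃ ~countersign_claim), and O(don_mask) is already established, so O(~countersign_claim).
With premise 10, O(~countersign_claim ⊃ validate_sample), the K-axiom yields O(validate_sample).
Premise 3 is O(validate_charter ⊃ ~validate_sample); contrapositively O(validate_sample ⊃ ~validate_charter). Since O(validate_sample) holds, K gives O(~validate_charter).
So O(~validate_charter) holds, i.e. validate_charter is forbidden. None of the other listed options is forbidden under the premises.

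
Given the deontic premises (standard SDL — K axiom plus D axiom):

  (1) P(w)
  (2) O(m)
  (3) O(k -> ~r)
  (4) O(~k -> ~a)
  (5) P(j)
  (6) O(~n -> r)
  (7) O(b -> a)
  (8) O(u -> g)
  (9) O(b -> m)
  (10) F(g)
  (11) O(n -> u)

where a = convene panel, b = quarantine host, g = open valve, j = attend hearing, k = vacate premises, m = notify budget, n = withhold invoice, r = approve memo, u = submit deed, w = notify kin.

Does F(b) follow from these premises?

F(g) at premise 10 means O(~g).
The contrapositive of premise 8 (O(u -> g)) is O(~g -> ~u), and O(~g) is already established, so O(~u).
Premise 11, O(n -> u), contraposes to O(~u -> ~n); with O(~u) we get O(~n).
From O(~n) and premise 6, O(~n -> r), we obtain O(r).
Premise 3 is O(k -> ~r); contrapositively O(r -> ~k). Since O(r) holds, K gives O(~k).
With premise 4, O(~k -> ~a), the K-axiom yields O(~a).
The contrapositive of premise 7 (O(b -> a)) is O(~a -> ~b), and O(~a) is already established, so O(~b).
Premises 1, 2, 5, 9 do not contribute to this derivation.
So O(~b) holds, i.e. F(b). The claim follows.

Yes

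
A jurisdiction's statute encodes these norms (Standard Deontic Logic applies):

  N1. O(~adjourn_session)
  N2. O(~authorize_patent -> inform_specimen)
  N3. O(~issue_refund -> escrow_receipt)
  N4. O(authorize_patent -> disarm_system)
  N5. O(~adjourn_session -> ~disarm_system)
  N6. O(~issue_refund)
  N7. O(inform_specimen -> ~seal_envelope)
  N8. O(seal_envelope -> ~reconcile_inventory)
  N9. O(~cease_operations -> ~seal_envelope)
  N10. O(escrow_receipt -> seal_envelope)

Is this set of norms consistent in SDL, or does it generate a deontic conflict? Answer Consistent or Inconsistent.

Inconsistent

Premise 1 states O(~adjourn_session) outright.
From O(~adjourn_session) and premise 5, O(~adjourn_session -> ~disarm_system), we obtain O(~disarm_system).
Premise 4, O(authorize_patent -> disarm_system), contraposes to O(~disarm_system -> ~authorize_patent); with O(~disarm_system) we get O(~authorize_patent).
With premise 2, O(~authorize_patent -> inform_specimen), the K-axiom yields O(inform_specimen).
From O(inform_specimen) and premise 7, O(inform_specimen -> ~seal_envelope), we obtain O(~seal_envelope).
The contrapositive of premise 10 (O(escrow_receipt -> seal_envelope)) is O(~seal_envelope -> ~escrow_receipt), and O(~seal_envelope) is already established, so O(~escrow_receipt).
Premise 3, O(~issue_refund -> escrow_receipt), contraposes to O(~escrow_receipt -> issue_refund); with O(~escrow_receipt) we get O(issue_refund).
However, premise 6 gives O(~issue_refund).
We now have both O(issue_refund) and O(~issue_refund) — issue_refund is simultaneously obligatory and forbidden, violating the D-axiom.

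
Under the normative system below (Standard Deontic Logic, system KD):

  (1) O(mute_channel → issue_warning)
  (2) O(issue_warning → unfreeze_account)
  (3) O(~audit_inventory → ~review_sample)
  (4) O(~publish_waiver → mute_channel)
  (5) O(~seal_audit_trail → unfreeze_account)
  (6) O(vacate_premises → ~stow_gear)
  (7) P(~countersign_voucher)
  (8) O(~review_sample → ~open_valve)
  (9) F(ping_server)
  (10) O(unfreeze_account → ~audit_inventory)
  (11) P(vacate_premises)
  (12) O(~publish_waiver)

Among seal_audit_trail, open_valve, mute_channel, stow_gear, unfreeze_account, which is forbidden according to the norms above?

Premise 12 gives O(~publish_waiver).
With premise 4, O(~publish_waiver → mute_channel), the K-axiom yields O(mute_channel).
Premise 1 is O(mute_channel → issue_warning); since O(mute_channel), deontic closure gives O(issue_warning).
Applying K to premise 2 (O(issue_warning → unfreeze_account)) and O(issue_warning) yields O(unfreeze_account).
Applying K to premise 10 (O(unfreeze_account → ~audit_inventory)) and O(unfreeze_account) yields O(~audit_inventory).
From O(~audit_inventory) and premise 3, O(~audit_inventory → ~review_sample), we obtain O(~review_sample).
Premise 8 is O(~review_sample → ~open_valve); since O(~review_sample), deontic closure gives O(~open_valve).
So O(~open_valve) holds, i.e. open_valve is forbidden. None of the other listed options is forbidden under the premises.

open_valve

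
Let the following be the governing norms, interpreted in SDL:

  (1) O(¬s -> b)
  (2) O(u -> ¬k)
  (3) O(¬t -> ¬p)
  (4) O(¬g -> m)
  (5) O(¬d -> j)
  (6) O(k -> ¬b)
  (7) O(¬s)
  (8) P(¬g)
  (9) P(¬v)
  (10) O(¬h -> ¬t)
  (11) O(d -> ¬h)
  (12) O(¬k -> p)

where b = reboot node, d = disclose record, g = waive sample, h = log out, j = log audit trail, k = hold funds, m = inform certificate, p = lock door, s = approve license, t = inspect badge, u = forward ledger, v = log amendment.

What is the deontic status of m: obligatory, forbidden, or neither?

Premise 4 is O(¬g -> m), but O(¬g) is not derivable from the premises (the permission P(¬g) asserts only ¬O(g), not O(¬g)), so it does not yield O(m).
No premise or chain of K-axiom applications forces O(m), and none forces O(¬m). So m is neither obligatory nor forbidden under these norms.

Neither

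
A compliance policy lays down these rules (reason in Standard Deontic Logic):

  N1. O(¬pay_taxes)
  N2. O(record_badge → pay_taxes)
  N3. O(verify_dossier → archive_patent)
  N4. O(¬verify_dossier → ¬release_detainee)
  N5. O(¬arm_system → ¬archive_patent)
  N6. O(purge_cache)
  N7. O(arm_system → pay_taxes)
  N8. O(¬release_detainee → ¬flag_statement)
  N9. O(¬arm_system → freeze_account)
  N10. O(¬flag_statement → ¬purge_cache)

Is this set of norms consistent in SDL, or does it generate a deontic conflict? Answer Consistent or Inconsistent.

Inconsistent

Premise 6 gives O(purge_cache).
Premise 10 is O(¬flag_statement → ¬purge_cache); contrapositively O(purge_cache → flag_statement). Since O(purge_cache) holds, K gives O(flag_statement).
The contrapositive of premise 8 (O(¬release_detainee → ¬flag_statement)) is O(flag_statement → release_detainee), and O(flag_statement) is already established, so O(release_detainee).
Premise 4, O(¬verify_dossier → ¬release_detainee), contraposes to O(release_detainee → verify_dossier); with O(release_detainee) we get O(verify_dossier).
From O(verify_dossier) and premise 3, O(verify_dossier → archive_patent), we obtain O(archive_patent).
Premise 5 is O(¬arm_system → ¬archive_patent); contrapositively O(archive_patent → arm_system). Since O(archive_patent) holds, K gives O(arm_system).
With premise 7, O(arm_system → pay_taxes), the K-axiom yields O(pay_taxes).
But premise 1 directly asserts O(¬pay_taxes).
We now have both O(pay_taxes) and O(¬pay_taxes) — pay_taxes is simultaneously obligatory and forbidden, violating the D-axiom.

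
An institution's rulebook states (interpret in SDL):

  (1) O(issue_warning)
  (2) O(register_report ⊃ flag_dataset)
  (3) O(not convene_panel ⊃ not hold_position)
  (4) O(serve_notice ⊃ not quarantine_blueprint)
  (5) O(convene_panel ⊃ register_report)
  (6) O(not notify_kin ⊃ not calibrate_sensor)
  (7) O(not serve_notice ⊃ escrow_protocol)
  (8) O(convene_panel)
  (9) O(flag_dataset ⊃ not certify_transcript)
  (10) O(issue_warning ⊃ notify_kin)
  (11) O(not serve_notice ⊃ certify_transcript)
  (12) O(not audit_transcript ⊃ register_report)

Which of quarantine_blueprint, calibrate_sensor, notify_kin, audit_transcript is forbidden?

Premise 8 gives O(convene_panel).
From O(convene_panel) and premise 5, O(convene_panel ⊃ register_report), we obtain O(register_report).
From O(register_report) and premise 2, O(register_report ⊃ flag_dataset), we obtain O(flag_dataset).
With premise 9, O(flag_dataset ⊃ not certify_transcript), the K-axiom yields O(not certify_transcript).
Premise 11, O(not serve_notice ⊃ certify_transcript), contraposes to O(not certify_transcript ⊃ serve_notice); with O(not certify_transcript) we get O(serve_notice).
From O(serve_notice) and premise 4, O(serve_notice ⊃ not quarantine_blueprint), we obtain O(not quarantine_blueprint).
So O(not quarantine_blueprint) holds, i.e. quarantine_blueprint is forbidden. None of the other listed options is forbidden under the premises.

quarantine_blueprint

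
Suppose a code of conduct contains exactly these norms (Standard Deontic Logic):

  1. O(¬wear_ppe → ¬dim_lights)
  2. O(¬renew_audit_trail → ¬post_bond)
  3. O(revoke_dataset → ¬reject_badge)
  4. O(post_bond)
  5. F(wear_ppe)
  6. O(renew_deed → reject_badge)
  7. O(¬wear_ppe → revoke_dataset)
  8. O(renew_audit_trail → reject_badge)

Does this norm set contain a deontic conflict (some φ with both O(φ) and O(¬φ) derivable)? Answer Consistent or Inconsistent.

Premise 4 gives O(post_bond).
Premise 2 is O(¬renew_audit_trail → ¬post_bond); contrapositively O(post_bond → renew_audit_trail). Since O(post_bond) holds, K gives O(renew_audit_trail).
With premise 8, O(renew_audit_trail → reject_badge), the K-axiom yields O(reject_badge).
Premise 3 is O(revoke_dataset → ¬reject_badge); contrapositively O(reject_badge → ¬revoke_dataset). Since O(reject_badge) holds, K gives O(¬revoke_dataset).
Premise 7, O(¬wear_ppe → revoke_dataset), contraposes to O(¬revoke_dataset → wear_ppe); with O(¬revoke_dataset) we get O(wear_ppe).
But premise 5, F(wear_ppe), means O(¬wear_ppe).
We now have both O(wear_ppe) and O(¬wear_ppe) — wear_ppe is simultaneously obligatory and forbidden, violating the D-axiom.

Inconsistent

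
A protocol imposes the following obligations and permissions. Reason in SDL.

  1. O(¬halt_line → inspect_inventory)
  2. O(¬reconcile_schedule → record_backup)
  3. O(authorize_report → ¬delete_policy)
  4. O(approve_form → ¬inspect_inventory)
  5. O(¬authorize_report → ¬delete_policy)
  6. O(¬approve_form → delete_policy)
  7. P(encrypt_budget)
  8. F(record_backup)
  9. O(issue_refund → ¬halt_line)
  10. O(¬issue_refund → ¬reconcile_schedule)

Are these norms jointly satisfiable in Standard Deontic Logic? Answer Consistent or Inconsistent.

By case analysis on ¬authorize_report: premise 5 gives O(¬authorize_report → ¬delete_policy) and premise 3 gives O(authorize_report → ¬delete_policy), so O(¬delete_policy) either way.
Premise 6, O(¬approve_form → delete_policy), contraposes to O(¬delete_policy → approve_form); with O(¬delete_policy) we get O(approve_form).
Applying K to premise 4 (O(approve_form → ¬inspect_inventory)) and O(approve_form) yields O(¬inspect_inventory).
Premise 1 is O(¬halt_line → inspect_inventory); contrapositively O(¬inspect_inventory → halt_line). Since O(¬inspect_inventory) holds, K gives O(halt_line).
Premise 9 is O(issue_refund → ¬halt_line); contrapositively O(halt_line → ¬issue_refund). Since O(halt_line) holds, K gives O(¬issue_refund).
With premise 10, O(¬issue_refund → ¬reconcile_schedule), the K-axiom yields O(¬reconcile_schedule).
Applying K to premise 2 (O(¬reconcile_schedule → record_backup)) and O(¬reconcile_schedule) yields O(record_backup).
Yet premise 8 is F(record_backup), i.e. O(¬record_backup).
We now have both O(record_backup) and O(¬record_backup) — record_backup is simultaneously obligatory and forbidden, violating the D-axiom.

Inconsistent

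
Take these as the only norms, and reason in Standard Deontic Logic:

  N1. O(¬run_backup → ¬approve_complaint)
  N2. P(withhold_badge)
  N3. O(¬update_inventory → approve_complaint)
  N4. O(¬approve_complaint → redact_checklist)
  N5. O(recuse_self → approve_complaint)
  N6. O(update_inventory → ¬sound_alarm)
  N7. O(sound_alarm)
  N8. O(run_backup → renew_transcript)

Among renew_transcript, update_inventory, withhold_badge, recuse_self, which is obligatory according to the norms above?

renew_transcript

From premise 7 we have O(sound_alarm).
The contrapositive of premise 6 (O(update_inventory → ¬sound_alarm)) is O(sound_alarm → ¬update_inventory), and O(sound_alarm) is already established, so O(¬update_inventory).
With premise 3, O(¬update_inventory → approve_complaint), the K-axiom yields O(approve_complaint).
Premise 1 is O(¬run_backup → ¬approve_complaint); contrapositively O(approve_complaint → run_backup). Since O(approve_complaint) holds, K gives O(run_backup).
Applying K to premise 8 (O(run_backup → renew_transcript)) and O(run_backup) yields O(renew_transcript).
So O(renew_transcript) holds — renew_transcript is obligatory. None of the other listed options is made obligatory by any chain of premises.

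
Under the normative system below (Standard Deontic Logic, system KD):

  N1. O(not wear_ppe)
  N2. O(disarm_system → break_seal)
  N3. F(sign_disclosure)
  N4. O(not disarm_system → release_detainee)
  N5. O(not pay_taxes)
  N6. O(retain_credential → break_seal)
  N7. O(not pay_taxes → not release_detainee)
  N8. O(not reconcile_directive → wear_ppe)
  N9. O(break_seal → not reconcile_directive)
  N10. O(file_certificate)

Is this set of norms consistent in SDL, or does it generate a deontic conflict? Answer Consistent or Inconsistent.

Premise 5 states O(not pay_taxes) outright.
Premise 7 is O(not pay_taxes → not release_detainee); since O(not pay_taxes), deontic closure gives O(not release_detainee).
Premise 4 is O(not disarm_system → release_detainee); contrapositively O(not release_detainee → disarm_system). Since O(not release_detainee) holds, K gives O(disarm_system).
Premise 2 is O(disarm_system → break_seal); since O(disarm_system), deontic closure gives O(break_seal).
Premise 9 is O(break_seal → not reconcile_directive); since O(break_seal), deontic closure gives O(not reconcile_directive).
Applying K to premise 8 (O(not reconcile_directive → wear_ppe)) and O(not reconcile_directive) yields O(wear_ppe).
But premise 1 directly asserts O(not wear_ppe).
We now have both O(wear_ppe) and O(not wear_ppe) — wear_ppe is simultaneously obligatory and forbidden, violating the D-axiom.

Inconsistent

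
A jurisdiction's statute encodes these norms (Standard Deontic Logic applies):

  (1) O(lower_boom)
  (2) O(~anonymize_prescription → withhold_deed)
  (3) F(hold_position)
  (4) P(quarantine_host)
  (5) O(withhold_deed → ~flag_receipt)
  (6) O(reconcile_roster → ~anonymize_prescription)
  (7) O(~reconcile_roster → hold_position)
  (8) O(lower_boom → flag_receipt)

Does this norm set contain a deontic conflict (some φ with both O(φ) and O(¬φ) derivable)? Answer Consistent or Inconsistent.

From premise 1 we have O(lower_boom).
With premise 8, O(lower_boom → flag_receipt), the K-axiom yields O(flag_receipt).
Premise 5, O(withhold_deed → ~flag_receipt), contraposes to O(flag_receipt → ~withhold_deed); with O(flag_receipt) we get O(~withhold_deed).
The contrapositive of premise 2 (O(~anonymize_prescription → withhold_deed)) is O(~withhold_deed → anonymize_prescription), and O(~withhold_deed) is already established, so O(anonymize_prescription).
Premise 6, O(reconcile_roster → ~anonymize_prescription), contraposes to O(anonymize_prescription → ~reconcile_roster); with O(anonymize_prescription) we get O(~reconcile_roster).
Applying K to premise 7 (O(~reconcile_roster → hold_position)) and O(~reconcile_roster) yields O(hold_position).
Yet premise 3 is F(hold_position), i.e. O(~hold_position).
We now have both O(hold_position) and O(~hold_position) — hold_position is simultaneously obligatory and forbidden, violating the D-axiom.

Inconsistent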